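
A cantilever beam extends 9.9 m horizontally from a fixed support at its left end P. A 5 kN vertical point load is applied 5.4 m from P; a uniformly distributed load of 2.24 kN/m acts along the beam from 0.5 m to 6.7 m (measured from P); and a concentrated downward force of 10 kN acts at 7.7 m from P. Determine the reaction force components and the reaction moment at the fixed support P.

P_x = 0, P_y = 28.89 kN, M_P = 154.0 kN·m

Resultant of the distributed load: 2.24 × 6.2 = 13.888 kN at 3.6 m from P.
ΣF_x = 0: P_x = 0.
ΣF_y = 0: P_y − 5 − 2.24·6.2 − 10 = 0 → P_y = 28.89 kN.
ΣM about P: M_P − 5·5.4 − (2.24·6.2)·3.6 − 10·7.7 = 0 → M_P = 154.0 kN·m.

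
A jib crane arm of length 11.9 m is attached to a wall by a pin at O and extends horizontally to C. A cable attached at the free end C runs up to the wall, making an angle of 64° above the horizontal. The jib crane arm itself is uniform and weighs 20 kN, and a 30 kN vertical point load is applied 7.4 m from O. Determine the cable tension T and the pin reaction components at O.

ΣM about O: T·sin64°·11.9 − 20·5.95 − 30·7.4 = 0 → T = 341/(11.9·0.898794) = 31.8821 ≈ 31.88 kN.
ΣF_x = 0: O_x − T·cos64° = 0 → O_x = 31.8821 × 0.438371 = 13.98 kN.
ΣF_y = 0: O_y + T·sin64° − 20 − 30 = 0 → O_y = 50 − 31.8821 × 0.898794 = 21.34 kN.

T = 31.88 kN, O_x = 13.98 kN, O_y = 21.34 kN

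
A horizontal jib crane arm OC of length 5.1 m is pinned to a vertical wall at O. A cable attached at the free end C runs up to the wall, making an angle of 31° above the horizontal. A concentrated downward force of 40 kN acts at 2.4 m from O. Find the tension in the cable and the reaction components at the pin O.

T = 36.55 kN, O_x = 31.33 kN, O_y = 21.18 kN

ΣM about O: T·sin31°·5.1 − 40·2.4 = 0 → T = 96/(5.1·0.515038) = 36.5478 ≈ 36.55 kN.
ΣF_x = 0: O_x − T·cos31° = 0 → O_x = 36.5478 × 0.857167 = 31.33 kN.
ΣF_y = 0: O_y + T·sin31° − 40 = 0 → O_y = 40 − 36.5478 × 0.515038 = 21.18 kN.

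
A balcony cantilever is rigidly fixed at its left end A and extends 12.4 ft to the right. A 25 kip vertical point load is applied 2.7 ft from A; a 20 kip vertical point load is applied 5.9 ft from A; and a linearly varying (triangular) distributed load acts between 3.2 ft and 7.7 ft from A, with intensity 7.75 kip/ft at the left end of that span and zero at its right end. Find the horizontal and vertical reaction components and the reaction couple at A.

A_x = 0, A_y = 62.44 kip, M_A = 267.5 kip·ft

Resultant of the triangular load: ½ × 7.75 × 4.5 = 17.4375 kip, acting at 4.7 ft from A (one-third of the span from the peak).
ΣF_x = 0: A_x = 0.
ΣF_y = 0: A_y − 25 − 20 − ½·7.75·4.5 = 0 → A_y = 62.44 kip.
ΣM about A: M_A − 25·2.7 − 20·5.9 − (½·7.75·4.5)·4.7 = 0 → M_A = 267.5 kip·ft.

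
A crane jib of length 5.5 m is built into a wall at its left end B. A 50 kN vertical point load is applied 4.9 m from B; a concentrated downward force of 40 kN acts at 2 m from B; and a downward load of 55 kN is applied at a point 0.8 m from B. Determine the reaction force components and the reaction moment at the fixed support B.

ΣF_x = 0: B_x = 0.
ΣF_y = 0: B_y − 50 − 40 − 55 = 0 → B_y = 145.0 kN.
ΣM about B: M_B − 50·4.9 − 40·2 − 55·0.8 = 0 → M_B = 369.0 kN·m.

B_x = 0, B_y = 145.0 kN, M_B = 369.0 kN·m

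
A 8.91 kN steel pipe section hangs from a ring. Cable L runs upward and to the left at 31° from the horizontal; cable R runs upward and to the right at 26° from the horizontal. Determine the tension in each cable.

ΣF_x = 0: −T_L·cos31° + T_R·cos26° = 0 → T_R = 0.953686·T_L.
ΣF_y = 0: T_L·sin31° + T_R·sin26° = 8.91.
Substitute: T_L·(0.515038 + 0.953686·0.438371) = 8.91 → T_L = 9.54875 ≈ 9.549 kN.
Then T_R = 0.953686 × 9.54875 = 9.107 kN.

T_L = 9.549 kN, T_R = 9.107 kN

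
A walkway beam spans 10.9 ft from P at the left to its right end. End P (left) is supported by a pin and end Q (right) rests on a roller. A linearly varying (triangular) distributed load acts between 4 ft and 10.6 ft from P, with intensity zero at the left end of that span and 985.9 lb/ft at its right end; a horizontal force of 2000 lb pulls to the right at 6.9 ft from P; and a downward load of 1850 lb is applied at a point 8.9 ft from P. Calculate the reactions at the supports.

P_x = -2000 lb, P_y = 1086 lb, Q_y = 4018 lb

Resultant of the triangular load: ½ × 985.9 × 6.6 = 3253.47 lb, acting at 8.4 ft from P (one-third of the span from the peak).
ΣM about P: Q_y·10.9 − (½·985.9·6.6)·8.4 − 1850·8.9 = 0 → Q_y = 43794.148/10.9 = 4017.81 ≈ 4018 lb.
ΣF_y = 0: P_y + 4017.81 − ½·985.9·6.6 − 1850 = 0 → P_y = 1086 lb.
ΣF_x = 0: P_x + 2000 = 0 → P_x = -2000 lb.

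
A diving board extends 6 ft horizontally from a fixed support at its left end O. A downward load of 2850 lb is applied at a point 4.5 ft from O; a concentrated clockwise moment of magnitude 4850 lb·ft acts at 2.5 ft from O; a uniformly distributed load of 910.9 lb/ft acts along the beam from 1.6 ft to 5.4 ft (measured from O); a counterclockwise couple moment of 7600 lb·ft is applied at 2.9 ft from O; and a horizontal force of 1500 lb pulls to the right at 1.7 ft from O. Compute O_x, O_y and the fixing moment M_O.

Resultant of the distributed load: 910.9 × 3.8 = 3461.42 lb at 3.5 ft from O.
ΣF_x = 0: O_x + 1500 = 0 → O_x = -1500 lb.
ΣF_y = 0: O_y − 2850 − 910.9·3.8 = 0 → O_y = 6311 lb.
ΣM about O: M_O − 2850·4.5 − 4850 − (910.9·3.8)·3.5 + 7600 = 0 → M_O = 22190 lb·ft.

O_x = -1500 lb, O_y = 6311 lb, M_O = 22190 lb·ft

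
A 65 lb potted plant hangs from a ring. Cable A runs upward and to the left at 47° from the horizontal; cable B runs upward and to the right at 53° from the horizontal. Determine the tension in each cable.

T_A = 39.72 lb, T_B = 45.01 lb

ΣF_x = 0: −T_A·cos47° + T_B·cos53° = 0 → T_B = 1.13324·T_A.
ΣF_y = 0: T_A·sin47° + T_B·sin53° = 65.
Substitute: T_A·(0.731354 + 1.13324·0.798636) = 65 → T_A = 39.7213 ≈ 39.72 lb.
Then T_B = 1.13324 × 39.7213 = 45.01 lb.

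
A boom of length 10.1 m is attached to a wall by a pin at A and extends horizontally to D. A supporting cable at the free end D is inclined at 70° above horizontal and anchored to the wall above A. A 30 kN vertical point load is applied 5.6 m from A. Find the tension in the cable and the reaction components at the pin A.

T = 17.70 kN, A_x = 6.054 kN, A_y = 13.37 kN

ΣM about A: T·sin70°·10.1 − 30·5.6 = 0 → T = 168/(10.1·0.939693) = 17.7012 ≈ 17.70 kN.
ΣF_x = 0: A_x − T·cos70° = 0 → A_x = 17.7012 × 0.34202 = 6.054 kN.
ΣF_y = 0: A_y + T·sin70° − 30 = 0 → A_y = 30 − 17.7012 × 0.939693 = 13.37 kN.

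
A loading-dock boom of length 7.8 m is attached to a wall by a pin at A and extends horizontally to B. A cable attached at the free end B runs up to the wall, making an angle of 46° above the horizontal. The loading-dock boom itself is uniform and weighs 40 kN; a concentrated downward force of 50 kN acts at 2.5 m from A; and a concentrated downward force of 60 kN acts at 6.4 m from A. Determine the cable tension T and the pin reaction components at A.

ΣM about A: T·sin46°·7.8 − 40·3.9 − 50·2.5 − 60·6.4 = 0 → T = 665/(7.8·0.71934) = 118.52 ≈ 118.5 kN.
ΣF_x = 0: A_x − T·cos46° = 0 → A_x = 118.52 × 0.694658 = 82.33 kN.
ΣF_y = 0: A_y + T·sin46° − 40 − 50 − 60 = 0 → A_y = 150 − 118.52 × 0.71934 = 64.74 kN.

T = 118.5 kN, A_x = 82.33 kN, A_y = 64.74 kN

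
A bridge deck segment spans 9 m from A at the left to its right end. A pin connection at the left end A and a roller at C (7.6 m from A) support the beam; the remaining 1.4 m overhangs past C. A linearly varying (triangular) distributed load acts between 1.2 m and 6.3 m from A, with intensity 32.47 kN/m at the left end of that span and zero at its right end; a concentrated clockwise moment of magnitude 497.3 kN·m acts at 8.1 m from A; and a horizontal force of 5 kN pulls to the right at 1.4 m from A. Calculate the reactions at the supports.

Resultant of the triangular load: ½ × 32.47 × 5.1 = 82.7985 kN, acting at 2.9 m from A (one-third of the span from the peak).
Moments about A: C_y·7.6 − (½·32.47·5.1)·2.9 − 497.3 = 0 → C_y = 737.41565/7.6 = 97.0284 ≈ 97.03 kN.
ΣF_y = 0: A_y + 97.0284 − ½·32.47·5.1 = 0 → A_y = -14.23 kN.
ΣF_x = 0: A_x + 5 = 0 → A_x = -5.000 kN.

A_x = -5.000 kN, A_y = -14.23 kN, C_y = 97.03 kN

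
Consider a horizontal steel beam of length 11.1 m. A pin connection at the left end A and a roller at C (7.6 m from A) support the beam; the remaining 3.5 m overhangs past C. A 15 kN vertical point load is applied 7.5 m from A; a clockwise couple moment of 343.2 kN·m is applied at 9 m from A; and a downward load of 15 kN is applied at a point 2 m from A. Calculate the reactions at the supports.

Taking moments about A: C_y·7.6 − 15·7.5 − 343.2 − 15·2 = 0 → C_y = 485.7/7.6 = 63.9079 ≈ 63.91 kN.
ΣF_y = 0: A_y + 63.9079 − 15 − 15 = 0 → A_y = -33.91 kN.
ΣF_x = 0: no horizontal applied forces, so A_x = 0.

A_x = 0, A_y = -33.91 kN, C_y = 63.91 kN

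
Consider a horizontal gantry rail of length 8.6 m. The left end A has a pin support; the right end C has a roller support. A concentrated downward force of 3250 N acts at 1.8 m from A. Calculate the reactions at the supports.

A_x = 0, A_y = 2570 N, C_y = 680.2 N

ΣM about A: C_y·8.6 − 3250·1.8 = 0 → C_y = 5850/8.6 = 680.233 ≈ 680.2 N.
ΣF_y = 0: A_y + 680.233 − 3250 = 0 → A_y = 2570 N.
ΣF_x = 0: no horizontal applied forces, so A_x = 0.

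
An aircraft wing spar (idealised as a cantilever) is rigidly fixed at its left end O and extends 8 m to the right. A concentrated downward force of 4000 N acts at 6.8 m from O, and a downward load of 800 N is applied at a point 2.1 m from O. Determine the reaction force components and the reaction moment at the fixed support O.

O_x = 0, O_y = 4800 N, M_O = 28880 N·m

ΣF_x = 0: O_x = 0.
ΣF_y = 0: O_y − 4000 − 800 = 0 → O_y = 4800 N.
ΣM about O: M_O − 4000·6.8 − 800·2.1 = 0 → M_O = 28880 N·m.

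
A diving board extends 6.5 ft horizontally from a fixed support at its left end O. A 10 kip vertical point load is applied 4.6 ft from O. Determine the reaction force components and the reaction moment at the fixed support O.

ΣF_x = 0: O_x = 0.
ΣF_y = 0: O_y − 10 = 0 → O_y = 10.00 kip.
ΣM about O: M_O − 10·4.6 = 0 → M_O = 46.00 kip·ft.

O_x = 0, O_y = 10.00 kip, M_O = 46.00 kip·ft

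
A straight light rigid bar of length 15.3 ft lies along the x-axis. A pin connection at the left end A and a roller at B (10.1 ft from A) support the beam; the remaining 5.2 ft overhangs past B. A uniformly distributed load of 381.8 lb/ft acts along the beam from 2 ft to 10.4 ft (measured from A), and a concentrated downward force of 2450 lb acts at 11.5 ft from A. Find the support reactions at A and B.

A_x = 0, A_y = 898.8 lb, B_y = 4758 lb

Resultant of the distributed load: 381.8 × 8.4 = 3207.12 lb at 6.2 ft from A.
ΣM about A: B_y·10.1 − (381.8·8.4)·6.2 − 2450·11.5 = 0 → B_y = 48059.144/10.1 = 4758.33 ≈ 4758 lb.
ΣF_y = 0: A_y + 4758.33 − 381.8·8.4 − 2450 = 0 → A_y = 898.8 lb.
ΣF_x = 0: no horizontal applied forces, so A_x = 0.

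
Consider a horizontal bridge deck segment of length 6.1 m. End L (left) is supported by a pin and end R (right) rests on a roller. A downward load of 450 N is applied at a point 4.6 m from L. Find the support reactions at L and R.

L_x = 0, L_y = 110.7 N, R_y = 339.3 N

Taking moments about L: R_y·6.1 − 450·4.6 = 0 → R_y = 2070/6.1 = 339.344 ≈ 339.3 N.
ΣF_y = 0: L_y + 339.344 − 450 = 0 → L_y = 110.7 N.
ΣF_x = 0: no horizontal applied forces, so L_x = 0.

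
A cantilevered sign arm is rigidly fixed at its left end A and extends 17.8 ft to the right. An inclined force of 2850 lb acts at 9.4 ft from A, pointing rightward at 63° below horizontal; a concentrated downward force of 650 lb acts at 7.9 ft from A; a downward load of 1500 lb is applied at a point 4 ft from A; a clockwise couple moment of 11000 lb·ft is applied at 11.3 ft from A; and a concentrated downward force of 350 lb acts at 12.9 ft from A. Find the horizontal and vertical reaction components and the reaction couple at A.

A_x = -1294 lb, A_y = 5039 lb, M_A = 50520 lb·ft

ΣF_x = 0: A_x + 2850·cos63° = 0 → A_x = -1294 lb.
ΣF_y = 0: A_y − 2850·sin63° − 650 − 1500 − 350 = 0 → A_y = 5039 lb.
ΣM about A: M_A − 2850·sin63°·9.4 − 650·7.9 − 1500·4 − 11000 − 350·12.9 = 0 → M_A = 50520 lb·ft.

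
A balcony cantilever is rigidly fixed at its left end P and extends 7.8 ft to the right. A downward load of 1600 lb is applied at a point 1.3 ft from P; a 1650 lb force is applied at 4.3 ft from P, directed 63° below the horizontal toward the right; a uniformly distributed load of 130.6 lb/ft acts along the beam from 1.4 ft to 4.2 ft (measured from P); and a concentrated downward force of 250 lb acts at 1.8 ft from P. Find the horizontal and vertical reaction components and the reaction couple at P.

Resultant of the distributed load: 130.6 × 2.8 = 365.68 lb at 2.8 ft from P.
ΣF_x = 0: P_x + 1650·cos63° = 0 → P_x = -749.1 lb.
ΣF_y = 0: P_y − 1600 − 1650·sin63° − 130.6·2.8 − 250 = 0 → P_y = 3686 lb.
ΣM about P: M_P − 1600·1.3 − 1650·sin63°·4.3 − (130.6·2.8)·2.8 − 250·1.8 = 0 → M_P = 9876 lb·ft.

P_x = -749.1 lb, P_y = 3686 lb, M_P = 9876 lb·ft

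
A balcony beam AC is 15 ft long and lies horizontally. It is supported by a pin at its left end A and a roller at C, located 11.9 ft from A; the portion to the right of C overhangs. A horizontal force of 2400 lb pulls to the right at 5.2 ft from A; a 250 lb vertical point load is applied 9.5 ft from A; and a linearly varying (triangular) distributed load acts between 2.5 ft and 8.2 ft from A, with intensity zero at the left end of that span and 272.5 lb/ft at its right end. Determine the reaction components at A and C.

A_x = -2400 lb, A_y = 415.9 lb, C_y = 610.7 lb

Resultant of the triangular load: ½ × 272.5 × 5.7 = 776.625 lb, acting at 6.3 ft from A (one-third of the span from the peak).
Taking moments about A: C_y·11.9 − 250·9.5 − (½·272.5·5.7)·6.3 = 0 → C_y = 7267.7375/11.9 = 610.734 ≈ 610.7 lb.
ΣF_y = 0: A_y + 610.734 − 250 − ½·272.5·5.7 = 0 → A_y = 415.9 lb.
ΣF_x = 0: A_x + 2400 = 0 → A_x = -2400 lb.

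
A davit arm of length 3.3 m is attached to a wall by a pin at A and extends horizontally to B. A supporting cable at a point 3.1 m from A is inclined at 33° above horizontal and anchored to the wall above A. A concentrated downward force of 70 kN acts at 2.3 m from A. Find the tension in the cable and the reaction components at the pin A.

ΣM about A: T·sin33°·3.1 − 70·2.3 = 0 → T = 161/(3.1·0.544639) = 95.3576 ≈ 95.36 kN.
ΣF_x = 0: A_x − T·cos33° = 0 → A_x = 95.3576 × 0.838671 = 79.97 kN.
ΣF_y = 0: A_y + T·sin33° − 70 = 0 → A_y = 70 − 95.3576 × 0.544639 = 18.06 kN.

T = 95.36 kN, A_x = 79.97 kN, A_y = 18.06 kN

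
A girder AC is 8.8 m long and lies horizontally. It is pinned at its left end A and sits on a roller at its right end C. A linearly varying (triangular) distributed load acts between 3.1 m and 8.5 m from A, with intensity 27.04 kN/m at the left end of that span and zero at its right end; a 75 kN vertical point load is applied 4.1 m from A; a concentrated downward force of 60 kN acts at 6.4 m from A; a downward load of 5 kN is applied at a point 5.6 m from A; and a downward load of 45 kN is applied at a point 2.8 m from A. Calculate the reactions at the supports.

Resultant of the triangular load: ½ × 27.04 × 5.4 = 73.008 kN, acting at 4.9 m from A (one-third of the span from the peak).
ΣM about A: C_y·8.8 − (½·27.04·5.4)·4.9 − 75·4.1 − 60·6.4 − 5·5.6 − 45·2.8 = 0 → C_y = 1203.2392/8.8 = 136.732 ≈ 136.7 kN.
ΣF_y = 0: A_y + 136.732 − ½·27.04·5.4 − 75 − 60 − 5 − 45 = 0 → A_y = 121.3 kN.
ΣF_x = 0: no horizontal applied forces, so A_x = 0.

A_x = 0, A_y = 121.3 kN, C_y = 136.7 kN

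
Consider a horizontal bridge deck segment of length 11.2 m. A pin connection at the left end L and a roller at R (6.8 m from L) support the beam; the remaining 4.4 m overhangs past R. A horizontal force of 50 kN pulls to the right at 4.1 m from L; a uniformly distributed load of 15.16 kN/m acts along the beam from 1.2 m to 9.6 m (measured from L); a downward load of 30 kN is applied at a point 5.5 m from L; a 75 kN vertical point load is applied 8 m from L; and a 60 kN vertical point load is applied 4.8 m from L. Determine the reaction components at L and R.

L_x = -50.00 kN, L_y = 36.36 kN, R_y = 256.0 kN

Resultant of the distributed load: 15.16 × 8.4 = 127.344 kN at 5.4 m from L.
Taking moments about L: R_y·6.8 − (15.16·8.4)·5.4 − 30·5.5 − 75·8 − 60·4.8 = 0 → R_y = 1740.6576/6.8 = 255.979 ≈ 256.0 kN.
ΣF_y = 0: L_y + 255.979 − 15.16·8.4 − 30 − 75 − 60 = 0 → L_y = 36.36 kN.
ΣF_x = 0: L_x + 50 = 0 → L_x = -50.00 kN.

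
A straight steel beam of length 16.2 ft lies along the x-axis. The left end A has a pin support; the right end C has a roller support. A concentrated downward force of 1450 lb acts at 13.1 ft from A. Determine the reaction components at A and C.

ΣM about A: C_y·16.2 − 1450·13.1 = 0 → C_y = 18995/16.2 = 1172.53 ≈ 1173 lb.
ΣF_y = 0: A_y + 1172.53 − 1450 = 0 → A_y = 277.5 lb.
ΣF_x = 0: no horizontal applied forces, so A_x = 0.

A_x = 0, A_y = 277.5 lb, C_y = 1173 lb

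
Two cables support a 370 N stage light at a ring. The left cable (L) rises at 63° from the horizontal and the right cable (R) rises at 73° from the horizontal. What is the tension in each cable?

ΣF_x = 0: −T_L·cos63° + T_R·cos73° = 0 → T_R = 1.55279·T_L.
ΣF_y = 0: T_L·sin63° + T_R·sin73° = 370.
Substitute: T_L·(0.891007 + 1.55279·0.956305) = 370 → T_L = 155.727 ≈ 155.7 N.
Then T_R = 1.55279 × 155.727 = 241.8 N.

T_L = 155.7 N, T_R = 241.8 N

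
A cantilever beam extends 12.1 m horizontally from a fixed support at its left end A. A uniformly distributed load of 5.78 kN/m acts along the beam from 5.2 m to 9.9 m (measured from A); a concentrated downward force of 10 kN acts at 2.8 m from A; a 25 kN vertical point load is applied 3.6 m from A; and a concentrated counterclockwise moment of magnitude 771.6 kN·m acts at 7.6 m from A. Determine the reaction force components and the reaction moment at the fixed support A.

Resultant of the distributed load: 5.78 × 4.7 = 27.166 kN at 7.55 m from A.
ΣF_x = 0: A_x = 0.
ΣF_y = 0: A_y − 5.78·4.7 − 10 − 25 = 0 → A_y = 62.17 kN.
ΣM about A: M_A − (5.78·4.7)·7.55 − 10·2.8 − 25·3.6 + 771.6 = 0 → M_A = -448.5 kN·m.

A_x = 0, A_y = 62.17 kN, M_A = -448.5 kN·m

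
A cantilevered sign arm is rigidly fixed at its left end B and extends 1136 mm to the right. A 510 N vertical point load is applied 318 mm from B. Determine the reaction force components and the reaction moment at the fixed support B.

ΣF_x = 0: B_x = 0.
ΣF_y = 0: B_y − 510 = 0 → B_y = 510.0 N.
ΣM about B: M_B − 510·318 = 0 → M_B = 162200 N·mm.

B_x = 0, B_y = 510.0 N, M_B = 162200 N·mm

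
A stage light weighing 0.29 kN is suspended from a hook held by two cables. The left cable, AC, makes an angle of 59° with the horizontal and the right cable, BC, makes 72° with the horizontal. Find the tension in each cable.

ΣF_x = 0: −T_AC·cos59° + T_BC·cos72° = 0 → T_BC = 1.6667·T_AC.
ΣF_y = 0: T_AC·sin59° + T_BC·sin72° = 0.29.
Substitute: T_AC·(0.857167 + 1.6667·0.951057) = 0.29 → T_AC = 0.118741 ≈ 0.1187 kN.
Then T_BC = 1.6667 × 0.118741 = 0.1979 kN.

T_AC = 0.1187 kN, T_BC = 0.1979 kN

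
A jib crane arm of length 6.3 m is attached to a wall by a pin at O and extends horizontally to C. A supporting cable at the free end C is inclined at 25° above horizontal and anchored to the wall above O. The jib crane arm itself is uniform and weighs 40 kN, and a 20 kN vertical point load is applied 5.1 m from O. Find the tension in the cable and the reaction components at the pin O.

T = 85.63 kN, O_x = 77.61 kN, O_y = 23.81 kN

ΣM about O: T·sin25°·6.3 − 40·3.15 − 20·5.1 = 0 → T = 228/(6.3·0.422618) = 85.634 ≈ 85.63 kN.
ΣF_x = 0: O_x − T·cos25° = 0 → O_x = 85.634 × 0.906308 = 77.61 kN.
ΣF_y = 0: O_y + T·sin25° − 40 − 20 = 0 → O_y = 60 − 85.634 × 0.422618 = 23.81 kN.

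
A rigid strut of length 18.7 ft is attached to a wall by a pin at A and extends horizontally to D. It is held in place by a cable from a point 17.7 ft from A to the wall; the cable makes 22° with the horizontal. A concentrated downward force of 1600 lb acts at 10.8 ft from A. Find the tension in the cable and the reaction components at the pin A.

T = 2606 lb, A_x = 2416 lb, A_y = 623.7 lb

ΣM about A: T·sin22°·17.7 − 1600·10.8 = 0 → T = 17280/(17.7·0.374607) = 2606.12 ≈ 2606 lb.
ΣF_x = 0: A_x − T·cos22° = 0 → A_x = 2606.12 × 0.927184 = 2416 lb.
ΣF_y = 0: A_y + T·sin22° − 1600 = 0 → A_y = 1600 − 2606.12 × 0.374607 = 623.7 lb.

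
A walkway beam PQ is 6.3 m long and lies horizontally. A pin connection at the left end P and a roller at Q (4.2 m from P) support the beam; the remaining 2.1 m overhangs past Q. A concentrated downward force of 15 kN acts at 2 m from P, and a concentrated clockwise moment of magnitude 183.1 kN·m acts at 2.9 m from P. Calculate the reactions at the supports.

P_x = 0, P_y = -35.74 kN, Q_y = 50.74 kN

ΣM about P: Q_y·4.2 − 15·2 − 183.1 = 0 → Q_y = 213.1/4.2 = 50.7381 ≈ 50.74 kN.
ΣF_y = 0: P_y + 50.7381 − 15 = 0 → P_y = -35.74 kN.
ΣF_x = 0: no horizontal applied forces, so P_x = 0.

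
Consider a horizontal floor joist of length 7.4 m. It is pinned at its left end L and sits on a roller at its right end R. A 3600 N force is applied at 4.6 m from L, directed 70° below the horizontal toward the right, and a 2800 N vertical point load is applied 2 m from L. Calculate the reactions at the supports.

L_x = -1231 N, L_y = 3323 N, R_y = 2860 N

Taking moments about L: R_y·7.4 − 3600·sin70°·4.6 − 2800·2 = 0 → R_y = 21161.3/7.4 = 2859.64 ≈ 2860 N.
ΣF_y = 0: L_y + 2859.64 − 3600·sin70° − 2800 = 0 → L_y = 3323 N.
ΣF_x = 0: L_x + 3600·cos70° = 0 → L_x = -1231 N.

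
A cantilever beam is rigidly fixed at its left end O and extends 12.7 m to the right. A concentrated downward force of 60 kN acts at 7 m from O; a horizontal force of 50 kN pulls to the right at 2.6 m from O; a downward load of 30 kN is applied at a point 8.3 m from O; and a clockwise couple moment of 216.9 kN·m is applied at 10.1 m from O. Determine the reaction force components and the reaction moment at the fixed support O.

O_x = -50.00 kN, O_y = 90.00 kN, M_O = 885.9 kN·m

ΣF_x = 0: O_x + 50 = 0 → O_x = -50.00 kN.
ΣF_y = 0: O_y − 60 − 30 = 0 → O_y = 90.00 kN.
ΣM about O: M_O − 60·7 − 30·8.3 − 216.9 = 0 → M_O = 885.9 kN·m.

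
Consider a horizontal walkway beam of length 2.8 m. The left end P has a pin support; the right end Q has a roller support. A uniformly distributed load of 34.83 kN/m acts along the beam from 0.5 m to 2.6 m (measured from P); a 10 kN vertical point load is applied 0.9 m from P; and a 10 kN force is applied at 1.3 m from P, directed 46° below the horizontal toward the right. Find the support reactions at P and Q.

P_x = -6.947 kN, P_y = 43.29 kN, Q_y = 47.04 kN

Resultant of the distributed load: 34.83 × 2.1 = 73.143 kN at 1.55 m from P.
Taking moments about P: Q_y·2.8 − (34.83·2.1)·1.55 − 10·0.9 − 10·sin46°·1.3 = 0 → Q_y = 131.723/2.8 = 47.0439 ≈ 47.04 kN.
ΣF_y = 0: P_y + 47.0439 − 34.83·2.1 − 10 − 10·sin46° = 0 → P_y = 43.29 kN.
ΣF_x = 0: P_x + 10·cos46° = 0 → P_x = -6.947 kN.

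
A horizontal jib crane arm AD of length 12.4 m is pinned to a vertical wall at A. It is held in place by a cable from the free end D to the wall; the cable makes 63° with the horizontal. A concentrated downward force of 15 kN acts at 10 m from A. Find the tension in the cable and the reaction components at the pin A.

ΣM about A: T·sin63°·12.4 − 15·10 = 0 → T = 150/(12.4·0.891007) = 13.5765 ≈ 13.58 kN.
ΣF_x = 0: A_x − T·cos63° = 0 → A_x = 13.5765 × 0.45399 = 6.164 kN.
ΣF_y = 0: A_y + T·sin63° − 15 = 0 → A_y = 15 − 13.5765 × 0.891007 = 2.903 kN.

T = 13.58 kN, A_x = 6.164 kN, A_y = 2.903 kN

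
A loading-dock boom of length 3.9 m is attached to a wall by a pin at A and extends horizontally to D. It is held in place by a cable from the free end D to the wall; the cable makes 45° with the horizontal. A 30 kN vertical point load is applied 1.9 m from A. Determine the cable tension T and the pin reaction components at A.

T = 20.67 kN, A_x = 14.62 kN, A_y = 15.38 kN

ΣM about A: T·sin45°·3.9 − 30·1.9 = 0 → T = 57/(3.9·0.707107) = 20.6693 ≈ 20.67 kN.
ΣF_x = 0: A_x − T·cos45° = 0 → A_x = 20.6693 × 0.707107 = 14.62 kN.
ΣF_y = 0: A_y + T·sin45° − 30 = 0 → A_y = 30 − 20.6693 × 0.707107 = 15.38 kN.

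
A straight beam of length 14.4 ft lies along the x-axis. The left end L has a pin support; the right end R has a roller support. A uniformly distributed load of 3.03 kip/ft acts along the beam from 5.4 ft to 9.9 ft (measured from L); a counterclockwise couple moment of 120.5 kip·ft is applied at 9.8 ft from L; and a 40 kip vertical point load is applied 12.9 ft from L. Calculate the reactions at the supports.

Resultant of the distributed load: 3.03 × 4.5 = 13.635 kip at 7.65 ft from L.
Moments about L: R_y·14.4 − (3.03·4.5)·7.65 + 120.5 − 40·12.9 = 0 → R_y = 499.80775/14.4 = 34.7089 ≈ 34.71 kip.
ΣF_y = 0: L_y + 34.7089 − 3.03·4.5 − 40 = 0 → L_y = 18.93 kip.
ΣF_x = 0: no horizontal applied forces, so L_x = 0.

L_x = 0, L_y = 18.93 kip, R_y = 34.71 kip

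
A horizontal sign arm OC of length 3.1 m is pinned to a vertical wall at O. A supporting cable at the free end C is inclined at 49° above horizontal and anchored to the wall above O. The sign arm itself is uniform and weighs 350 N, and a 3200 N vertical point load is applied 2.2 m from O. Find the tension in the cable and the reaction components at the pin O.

T = 3241 N, O_x = 2126 N, O_y = 1104 N

ΣM about O: T·sin49°·3.1 − 350·1.55 − 3200·2.2 = 0 → T = 7582.5/(3.1·0.75471) = 3240.94 ≈ 3241 N.
ΣF_x = 0: O_x − T·cos49° = 0 → O_x = 3240.94 × 0.656059 = 2126 N.
ΣF_y = 0: O_y + T·sin49° − 350 − 3200 = 0 → O_y = 3550 − 3240.94 × 0.75471 = 1104 N.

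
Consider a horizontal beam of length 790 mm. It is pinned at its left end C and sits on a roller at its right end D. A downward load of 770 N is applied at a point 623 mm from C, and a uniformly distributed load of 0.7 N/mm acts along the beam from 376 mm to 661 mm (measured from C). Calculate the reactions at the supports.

C_x = 0, C_y = 231.3 N, D_y = 738.2 N

Resultant of the distributed load: 0.7 × 285 = 199.5 N at 518.5 mm from C.
Taking moments about C: D_y·790 − 770·623 − (0.7·285)·518.5 = 0 → D_y = 583150.75/790 = 738.166 ≈ 738.2 N.
ΣF_y = 0: C_y + 738.166 − 770 − 0.7·285 = 0 → C_y = 231.3 N.
ΣF_x = 0: no horizontal applied forces, so C_x = 0.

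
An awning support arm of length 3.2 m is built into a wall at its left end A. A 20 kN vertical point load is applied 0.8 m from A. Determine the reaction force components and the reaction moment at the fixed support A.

ΣF_x = 0: A_x = 0.
ΣF_y = 0: A_y − 20 = 0 → A_y = 20.00 kN.
ΣM about A: M_A − 20·0.8 = 0 → M_A = 16.00 kN·m.

A_x = 0, A_y = 20.00 kN, M_A = 16.00 kN·m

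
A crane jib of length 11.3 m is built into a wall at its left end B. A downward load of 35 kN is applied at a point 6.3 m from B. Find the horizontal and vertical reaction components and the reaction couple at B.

ΣF_x = 0: B_x = 0.
ΣF_y = 0: B_y − 35 = 0 → B_y = 35.00 kN.
ΣM about B: M_B − 35·6.3 = 0 → M_B = 220.5 kN·m.

B_x = 0, B_y = 35.00 kN, M_B = 220.5 kN·m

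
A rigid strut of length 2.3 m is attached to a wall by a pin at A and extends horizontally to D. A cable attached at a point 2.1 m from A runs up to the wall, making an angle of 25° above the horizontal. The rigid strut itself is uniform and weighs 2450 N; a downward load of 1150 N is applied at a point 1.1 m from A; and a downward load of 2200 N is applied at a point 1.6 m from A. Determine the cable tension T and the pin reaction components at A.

ΣM about A: T·sin25°·2.1 − 2450·1.15 − 1150·1.1 − 2200·1.6 = 0 → T = 7602.5/(2.1·0.422618) = 8566.22 ≈ 8566 N.
ΣF_x = 0: A_x − T·cos25° = 0 → A_x = 8566.22 × 0.906308 = 7764 N.
ΣF_y = 0: A_y + T·sin25° − 2450 − 1150 − 2200 = 0 → A_y = 5800 − 8566.22 × 0.422618 = 2180 N.

T = 8566 N, A_x = 7764 N, A_y = 2180 N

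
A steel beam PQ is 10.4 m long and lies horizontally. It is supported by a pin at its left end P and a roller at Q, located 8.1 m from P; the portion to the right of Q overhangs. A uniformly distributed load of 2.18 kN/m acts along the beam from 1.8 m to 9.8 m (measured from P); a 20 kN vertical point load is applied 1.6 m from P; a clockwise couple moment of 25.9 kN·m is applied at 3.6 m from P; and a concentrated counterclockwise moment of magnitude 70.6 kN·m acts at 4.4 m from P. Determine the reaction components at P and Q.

P_x = 0, P_y = 26.52 kN, Q_y = 10.92 kN

Resultant of the distributed load: 2.18 × 8 = 17.44 kN at 5.8 m from P.
ΣM about P: Q_y·8.1 − (2.18·8)·5.8 − 20·1.6 − 25.9 + 70.6 = 0 → Q_y = 88.452/8.1 = 10.92 kN.
ΣF_y = 0: P_y + 10.92 − 2.18·8 − 20 = 0 → P_y = 26.52 kN.
ΣF_x = 0: no horizontal applied forces, so P_x = 0.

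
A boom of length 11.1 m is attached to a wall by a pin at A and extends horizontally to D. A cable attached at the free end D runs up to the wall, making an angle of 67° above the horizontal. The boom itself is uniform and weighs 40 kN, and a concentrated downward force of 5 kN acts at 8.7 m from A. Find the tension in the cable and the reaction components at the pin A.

ΣM about A: T·sin67°·11.1 − 40·5.55 − 5·8.7 = 0 → T = 265.5/(11.1·0.920505) = 25.9846 ≈ 25.98 kN.
ΣF_x = 0: A_x − T·cos67° = 0 → A_x = 25.9846 × 0.390731 = 10.15 kN.
ΣF_y = 0: A_y + T·sin67° − 40 − 5 = 0 → A_y = 45 − 25.9846 × 0.920505 = 21.08 kN.

T = 25.98 kN, A_x = 10.15 kN, A_y = 21.08 kN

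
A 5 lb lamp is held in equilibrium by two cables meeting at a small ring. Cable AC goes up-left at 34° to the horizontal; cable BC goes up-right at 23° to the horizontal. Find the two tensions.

ΣF_x = 0: −T_AC·cos34° + T_BC·cos23° = 0 → T_BC = 0.900634·T_AC.
ΣF_y = 0: T_AC·sin34° + T_BC·sin23° = 5.
Substitute: T_AC·(0.559193 + 0.900634·0.390731) = 5 → T_AC = 5.48788 ≈ 5.488 lb.
Then T_BC = 0.900634 × 5.48788 = 4.943 lb.

T_AC = 5.488 lb, T_BC = 4.943 lb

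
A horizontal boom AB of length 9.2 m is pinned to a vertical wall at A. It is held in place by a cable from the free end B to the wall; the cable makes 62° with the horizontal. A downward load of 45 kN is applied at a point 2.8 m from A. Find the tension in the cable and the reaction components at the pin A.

ΣM about A: T·sin62°·9.2 − 45·2.8 = 0 → T = 126/(9.2·0.882948) = 15.5113 ≈ 15.51 kN.
ΣF_x = 0: A_x − T·cos62° = 0 → A_x = 15.5113 × 0.469472 = 7.282 kN.
ΣF_y = 0: A_y + T·sin62° − 45 = 0 → A_y = 45 − 15.5113 × 0.882948 = 31.30 kN.

T = 15.51 kN, A_x = 7.282 kN, A_y = 31.30 kN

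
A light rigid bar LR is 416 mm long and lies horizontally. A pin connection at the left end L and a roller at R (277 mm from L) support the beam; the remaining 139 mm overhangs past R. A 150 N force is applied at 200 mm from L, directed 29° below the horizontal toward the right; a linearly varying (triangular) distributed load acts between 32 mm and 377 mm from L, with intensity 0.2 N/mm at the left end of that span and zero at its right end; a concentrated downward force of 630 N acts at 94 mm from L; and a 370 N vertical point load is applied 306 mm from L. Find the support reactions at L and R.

L_x = -131.2 N, L_y = 413.9 N, R_y = 693.3 N

Resultant of the triangular load: ½ × 0.2 × 345 = 34.5 N, acting at 147 mm from L (one-third of the span from the peak).
Moments about L: R_y·277 − 150·sin29°·200 − (½·0.2·345)·147 − 630·94 − 370·306 = 0 → R_y = 192056/277 = 693.343 ≈ 693.3 N.
ΣF_y = 0: L_y + 693.343 − 150·sin29° − ½·0.2·345 − 630 − 370 = 0 → L_y = 413.9 N.
ΣF_x = 0: L_x + 150·cos29° = 0 → L_x = -131.2 N.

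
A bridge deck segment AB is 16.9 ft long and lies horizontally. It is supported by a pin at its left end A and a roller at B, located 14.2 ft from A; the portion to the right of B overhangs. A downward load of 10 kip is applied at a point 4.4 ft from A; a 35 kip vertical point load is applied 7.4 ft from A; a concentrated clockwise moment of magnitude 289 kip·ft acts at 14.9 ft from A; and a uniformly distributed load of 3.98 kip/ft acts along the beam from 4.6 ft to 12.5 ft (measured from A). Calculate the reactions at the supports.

Resultant of the distributed load: 3.98 × 7.9 = 31.442 kip at 8.55 ft from A.
ΣM about A: B_y·14.2 − 10·4.4 − 35·7.4 − 289 − (3.98·7.9)·8.55 = 0 → B_y = 860.8291/14.2 = 60.6218 ≈ 60.62 kip.
ΣF_y = 0: A_y + 60.6218 − 10 − 35 − 3.98·7.9 = 0 → A_y = 15.82 kip.
ΣF_x = 0: no horizontal applied forces, so A_x = 0.

A_x = 0, A_y = 15.82 kip, B_y = 60.62 kip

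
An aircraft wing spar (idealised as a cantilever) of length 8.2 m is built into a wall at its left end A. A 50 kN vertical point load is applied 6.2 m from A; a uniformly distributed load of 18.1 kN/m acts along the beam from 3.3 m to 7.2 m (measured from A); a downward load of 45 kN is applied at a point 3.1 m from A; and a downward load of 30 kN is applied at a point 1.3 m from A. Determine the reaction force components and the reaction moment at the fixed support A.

Resultant of the distributed load: 18.1 × 3.9 = 70.59 kN at 5.25 m from A.
ΣF_x = 0: A_x = 0.
ΣF_y = 0: A_y − 50 − 18.1·3.9 − 45 − 30 = 0 → A_y = 195.6 kN.
ΣM about A: M_A − 50·6.2 − (18.1·3.9)·5.25 − 45·3.1 − 30·1.3 = 0 → M_A = 859.1 kN·m.

A_x = 0, A_y = 195.6 kN, M_A = 859.1 kN·m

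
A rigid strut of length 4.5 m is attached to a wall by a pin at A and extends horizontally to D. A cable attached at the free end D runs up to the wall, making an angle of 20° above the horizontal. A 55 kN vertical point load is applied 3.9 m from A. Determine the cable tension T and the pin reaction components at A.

ΣM about A: T·sin20°·4.5 − 55·3.9 = 0 → T = 214.5/(4.5·0.34202) = 139.368 ≈ 139.4 kN.
ΣF_x = 0: A_x − T·cos20° = 0 → A_x = 139.368 × 0.939693 = 131.0 kN.
ΣF_y = 0: A_y + T·sin20° − 55 = 0 → A_y = 55 − 139.368 × 0.34202 = 7.333 kN.

T = 139.4 kN, A_x = 131.0 kN, A_y = 7.333 kN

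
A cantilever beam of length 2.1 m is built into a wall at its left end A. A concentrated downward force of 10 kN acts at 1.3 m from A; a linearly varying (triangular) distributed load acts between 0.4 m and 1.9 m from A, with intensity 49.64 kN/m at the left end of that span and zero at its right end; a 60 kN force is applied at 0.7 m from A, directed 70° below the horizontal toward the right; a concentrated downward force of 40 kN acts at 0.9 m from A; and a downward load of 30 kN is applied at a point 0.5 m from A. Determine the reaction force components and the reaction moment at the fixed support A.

A_x = -20.52 kN, A_y = 173.6 kN, M_A = 137.0 kN·m

Resultant of the triangular load: ½ × 49.64 × 1.5 = 37.23 kN, acting at 0.9 m from A (one-third of the span from the peak).
ΣF_x = 0: A_x + 60·cos70° = 0 → A_x = -20.52 kN.
ΣF_y = 0: A_y − 10 − ½·49.64·1.5 − 60·sin70° − 40 − 30 = 0 → A_y = 173.6 kN.
ΣM about A: M_A − 10·1.3 − (½·49.64·1.5)·0.9 − 60·sin70°·0.7 − 40·0.9 − 30·0.5 = 0 → M_A = 137.0 kN·m.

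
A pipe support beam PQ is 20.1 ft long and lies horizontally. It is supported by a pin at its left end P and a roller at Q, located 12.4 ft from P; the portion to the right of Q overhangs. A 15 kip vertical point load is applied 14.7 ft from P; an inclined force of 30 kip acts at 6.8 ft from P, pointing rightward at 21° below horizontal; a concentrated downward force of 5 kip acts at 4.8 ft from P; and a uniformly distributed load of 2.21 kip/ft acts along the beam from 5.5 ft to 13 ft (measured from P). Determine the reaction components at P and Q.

Resultant of the distributed load: 2.21 × 7.5 = 16.575 kip at 9.25 ft from P.
Moments about P: Q_y·12.4 − 15·14.7 − 30·sin21°·6.8 − 5·4.8 − (2.21·7.5)·9.25 = 0 → Q_y = 470.926/12.4 = 37.9779 ≈ 37.98 kip.
ΣF_y = 0: P_y + 37.9779 − 15 − 30·sin21° − 5 − 2.21·7.5 = 0 → P_y = 9.348 kip.
ΣF_x = 0: P_x + 30·cos21° = 0 → P_x = -28.01 kip.

P_x = -28.01 kip, P_y = 9.348 kip, Q_y = 37.98 kip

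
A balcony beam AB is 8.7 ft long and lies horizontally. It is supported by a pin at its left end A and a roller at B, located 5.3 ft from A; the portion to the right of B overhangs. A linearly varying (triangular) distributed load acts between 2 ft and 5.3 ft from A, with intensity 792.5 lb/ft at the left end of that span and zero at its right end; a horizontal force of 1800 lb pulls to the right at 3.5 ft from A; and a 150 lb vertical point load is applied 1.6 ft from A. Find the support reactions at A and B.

Resultant of the triangular load: ½ × 792.5 × 3.3 = 1307.625 lb, acting at 3.1 ft from A (one-third of the span from the peak).
ΣM about A: B_y·5.3 − (½·792.5·3.3)·3.1 − 150·1.6 = 0 → B_y = 4293.6375/5.3 = 810.12 ≈ 810.1 lb.
ΣF_y = 0: A_y + 810.12 − ½·792.5·3.3 − 150 = 0 → A_y = 647.5 lb.
ΣF_x = 0: A_x + 1800 = 0 → A_x = -1800 lb.

A_x = -1800 lb, A_y = 647.5 lb, B_y = 810.1 lb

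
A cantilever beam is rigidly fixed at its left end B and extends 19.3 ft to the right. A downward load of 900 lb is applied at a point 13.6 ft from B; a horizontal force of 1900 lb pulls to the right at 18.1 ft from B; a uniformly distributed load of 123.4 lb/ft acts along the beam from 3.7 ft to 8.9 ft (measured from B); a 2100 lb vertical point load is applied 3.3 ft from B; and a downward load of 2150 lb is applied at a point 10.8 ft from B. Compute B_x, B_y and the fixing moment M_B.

Resultant of the distributed load: 123.4 × 5.2 = 641.68 lb at 6.3 ft from B.
ΣF_x = 0: B_x + 1900 = 0 → B_x = -1900 lb.
ΣF_y = 0: B_y − 900 − 123.4·5.2 − 2100 − 2150 = 0 → B_y = 5792 lb.
ΣM about B: M_B − 900·13.6 − (123.4·5.2)·6.3 − 2100·3.3 − 2150·10.8 = 0 → M_B = 46430 lb·ft.

B_x = -1900 lb, B_y = 5792 lb, M_B = 46430 lb·ft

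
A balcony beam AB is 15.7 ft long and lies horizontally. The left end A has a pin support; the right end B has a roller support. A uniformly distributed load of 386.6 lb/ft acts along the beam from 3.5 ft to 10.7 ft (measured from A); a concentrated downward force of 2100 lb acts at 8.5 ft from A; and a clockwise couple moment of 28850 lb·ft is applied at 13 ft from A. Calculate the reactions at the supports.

Resultant of the distributed load: 386.6 × 7.2 = 2783.52 lb at 7.1 ft from A.
Taking moments about A: B_y·15.7 − (386.6·7.2)·7.1 − 2100·8.5 − 28850 = 0 → B_y = 66462.992/15.7 = 4233.31 ≈ 4233 lb.
ΣF_y = 0: A_y + 4233.31 − 386.6·7.2 − 2100 = 0 → A_y = 650.2 lb.
ΣF_x = 0: no horizontal applied forces, so A_x = 0.

A_x = 0, A_y = 650.2 lb, B_y = 4233 lb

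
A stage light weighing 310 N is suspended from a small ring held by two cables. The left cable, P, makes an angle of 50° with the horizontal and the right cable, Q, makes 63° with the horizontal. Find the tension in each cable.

ΣF_x = 0: −T_P·cos50° + T_Q·cos63° = 0 → T_Q = 1.41586·T_P.
ΣF_y = 0: T_P·sin50° + T_Q·sin63° = 310.
Substitute: T_P·(0.766044 + 1.41586·0.891007) = 310 → T_P = 152.891 ≈ 152.9 N.
Then T_Q = 1.41586 × 152.891 = 216.5 N.

T_P = 152.9 N, T_Q = 216.5 N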